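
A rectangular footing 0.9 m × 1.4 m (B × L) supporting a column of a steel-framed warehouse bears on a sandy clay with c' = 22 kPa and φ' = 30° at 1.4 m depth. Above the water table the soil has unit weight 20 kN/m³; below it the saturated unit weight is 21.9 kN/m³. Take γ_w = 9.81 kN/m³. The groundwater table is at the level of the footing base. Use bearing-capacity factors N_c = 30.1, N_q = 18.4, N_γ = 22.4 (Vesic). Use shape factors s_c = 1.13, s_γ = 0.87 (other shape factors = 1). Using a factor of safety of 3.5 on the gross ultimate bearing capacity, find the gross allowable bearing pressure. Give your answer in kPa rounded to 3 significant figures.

q_all ≈ 391 kPa

q = γ·D_f = 20 × 1.4 = 28 kPa.
For the ½γBN_γ term take γ' = 21.9 − 9.81 = 12.09 kN/m³ (soil below base is submerged).
c·N_c·s_c = 22 × 30.1 × 1.13 = 748.29 kPa
q·N_q = 28 × 18.4 = 515.2 kPa
0.5·γ·B·N_γ·s_γ = 0.5 × 12.09 × 0.9 × 22.4 × 0.87 = 106.02 kPa
q_ult = 748.29 + 515.2 + 106.02 = 1369.5 kPa.
q_all = 1369.5 / 3.5 = 391.29 kPa.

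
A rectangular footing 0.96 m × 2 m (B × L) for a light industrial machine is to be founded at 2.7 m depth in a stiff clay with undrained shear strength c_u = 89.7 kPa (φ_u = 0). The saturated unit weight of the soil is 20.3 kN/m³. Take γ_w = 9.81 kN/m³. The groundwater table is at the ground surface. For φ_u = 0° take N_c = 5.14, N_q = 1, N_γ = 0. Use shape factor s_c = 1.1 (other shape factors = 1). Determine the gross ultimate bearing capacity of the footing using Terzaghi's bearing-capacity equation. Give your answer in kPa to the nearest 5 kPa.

Water table at ground surface, so effective unit weight γ' = 20.3 − 9.81 = 10.49 kN/m³ is used throughout; overburden q = 10.49 × 2.7 = 28.323 kPa.
Cohesion term c·N_c·s_c = 89.7 × 5.14 × 1.1 = 507.16 kPa; surcharge term q·N_q = 28.323 × 1 = 28.323 kPa.
q_ult = 507.16 + 28.323 = 535.49 kPa.

q_ult ≈ 535 kPa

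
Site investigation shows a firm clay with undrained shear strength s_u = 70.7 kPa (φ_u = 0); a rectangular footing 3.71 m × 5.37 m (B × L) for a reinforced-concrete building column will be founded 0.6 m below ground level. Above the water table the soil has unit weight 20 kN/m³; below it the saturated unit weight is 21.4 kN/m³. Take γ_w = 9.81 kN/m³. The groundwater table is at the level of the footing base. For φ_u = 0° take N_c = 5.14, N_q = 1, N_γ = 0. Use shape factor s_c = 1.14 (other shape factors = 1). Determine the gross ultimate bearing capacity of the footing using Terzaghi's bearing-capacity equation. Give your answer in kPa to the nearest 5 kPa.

Overburden at base level: q = 20 × 0.6 = 12 kPa.
Cohesion term c·N_c·s_c = 70.7 × 5.14 × 1.14 = 414.27 kPa; surcharge term q·N_q = 12 × 1 = 12 kPa.
q_ult = 414.27 + 12 = 426.27 kPa.

q_ult ≈ 425 kPa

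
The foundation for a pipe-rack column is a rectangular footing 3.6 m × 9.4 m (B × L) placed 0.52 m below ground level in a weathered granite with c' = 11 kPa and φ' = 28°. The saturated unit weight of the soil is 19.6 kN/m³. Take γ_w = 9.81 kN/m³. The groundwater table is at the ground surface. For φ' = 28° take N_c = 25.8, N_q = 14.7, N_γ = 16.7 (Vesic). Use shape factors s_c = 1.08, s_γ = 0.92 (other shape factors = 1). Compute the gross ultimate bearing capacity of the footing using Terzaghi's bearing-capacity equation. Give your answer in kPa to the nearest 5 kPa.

Water table at ground surface, so effective unit weight γ' = 19.6 − 9.81 = 9.79 kN/m³ is used throughout; overburden q = 9.79 × 0.52 = 5.0908 kPa; the same γ' applies in the ½γBN_γ term.
Cohesion term c·N_c·s_c = 11 × 25.8 × 1.08 = 306.5 kPa; surcharge term q·N_q = 5.0908 × 14.7 = 74.835 kPa; self-weight term 0.5·γ·B·N_γ·s_γ = 0.5 × 9.79 × 3.6 × 16.7 × 0.92 = 270.74 kPa.
q_ult = 306.5 + 74.835 + 270.74 = 652.08 kPa.

q_ult ≈ 650 kPa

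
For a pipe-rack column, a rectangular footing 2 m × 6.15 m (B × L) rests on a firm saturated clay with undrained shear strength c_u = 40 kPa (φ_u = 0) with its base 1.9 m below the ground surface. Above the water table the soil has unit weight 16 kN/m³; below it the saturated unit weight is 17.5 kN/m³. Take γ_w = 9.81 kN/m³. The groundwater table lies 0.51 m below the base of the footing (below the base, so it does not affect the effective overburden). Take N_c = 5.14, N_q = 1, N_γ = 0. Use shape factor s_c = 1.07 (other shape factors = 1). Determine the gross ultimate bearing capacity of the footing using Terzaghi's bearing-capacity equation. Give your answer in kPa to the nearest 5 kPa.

Overburden at base level: q = 16 × 1.9 = 30.4 kPa.
Cohesion term c·N_c·s_c = 40 × 5.14 × 1.07 = 219.99 kPa; surcharge term q·N_q = 30.4 × 1 = 30.4 kPa.
q_ult = 219.99 + 30.4 = 250.39 kPa.

q_ult ≈ 250 kPa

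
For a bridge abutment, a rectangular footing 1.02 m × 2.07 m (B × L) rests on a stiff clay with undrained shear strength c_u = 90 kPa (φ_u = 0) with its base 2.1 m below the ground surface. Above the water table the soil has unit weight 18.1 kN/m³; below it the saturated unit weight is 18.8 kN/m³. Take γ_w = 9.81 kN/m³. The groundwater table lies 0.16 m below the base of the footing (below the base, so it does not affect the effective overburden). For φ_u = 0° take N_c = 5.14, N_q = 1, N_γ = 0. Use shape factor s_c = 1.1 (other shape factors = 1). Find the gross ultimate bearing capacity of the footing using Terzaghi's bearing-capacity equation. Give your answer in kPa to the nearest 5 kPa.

q = γ·D_f = 18.1 × 2.1 = 38.01 kPa.
c·N_c·s_c = 90 × 5.14 × 1.1 = 508.86 kPa
q·N_q = 38.01 × 1 = 38.01 kPa
q_ult = 508.86 + 38.01 = 546.87 kPa.

q_ult ≈ 545 kPa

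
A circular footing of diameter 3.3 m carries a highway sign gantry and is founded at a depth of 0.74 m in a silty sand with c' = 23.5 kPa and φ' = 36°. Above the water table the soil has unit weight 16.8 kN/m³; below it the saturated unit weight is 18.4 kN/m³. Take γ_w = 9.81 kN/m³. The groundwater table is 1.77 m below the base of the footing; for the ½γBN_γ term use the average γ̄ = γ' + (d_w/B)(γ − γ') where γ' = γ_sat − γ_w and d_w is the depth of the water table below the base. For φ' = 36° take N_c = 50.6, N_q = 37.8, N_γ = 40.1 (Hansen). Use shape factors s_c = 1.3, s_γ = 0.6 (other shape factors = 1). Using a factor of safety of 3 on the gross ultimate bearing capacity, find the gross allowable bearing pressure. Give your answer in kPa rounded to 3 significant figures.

q_all ≈ 844 kPa

Effective surcharge at the founding depth q = γ·D_f = 16.8 × 0.74 = 12.432 kPa.
With d_w = 1.77 m < B, γ̄ = 8.59 + (1.77/3.3) × (16.8 − 8.59) = 12.994 kN/m³.
q_ult = c·N_c·s_c + q·N_q + 0.5·γ·B·N_γ·s_γ
     = 23.5 × 50.6 × 1.3 + 12.432 × 37.8 + 0.5 × 12.994 × 3.3 × 40.1 × 0.6
     = 1545.8 + 469.93 + 515.83 = 2531.6 kPa.
q_all = 2531.6 / 3 = 843.86 kPa.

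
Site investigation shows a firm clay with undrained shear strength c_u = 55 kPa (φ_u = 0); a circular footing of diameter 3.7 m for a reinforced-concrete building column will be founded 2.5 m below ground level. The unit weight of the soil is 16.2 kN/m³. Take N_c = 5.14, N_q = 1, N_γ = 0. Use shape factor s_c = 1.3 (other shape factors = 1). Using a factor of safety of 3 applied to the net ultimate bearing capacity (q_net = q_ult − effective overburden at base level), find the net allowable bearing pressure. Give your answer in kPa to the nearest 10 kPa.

q_all(net) ≈ 120 kPa

Overburden at base level: q = 16.2 × 2.5 = 40.5 kPa.
Cohesion term c·N_c·s_c = 55 × 5.14 × 1.3 = 367.51 kPa; surcharge term q·N_q = 40.5 × 1 = 40.5 kPa.
q_ult = 367.51 + 40.5 = 408.01 kPa.
Net ultimate: q_net = 408.01 − 40.5 = 367.51 kPa.
q_all(net) = 367.51 / 3 = 122.5 kPa.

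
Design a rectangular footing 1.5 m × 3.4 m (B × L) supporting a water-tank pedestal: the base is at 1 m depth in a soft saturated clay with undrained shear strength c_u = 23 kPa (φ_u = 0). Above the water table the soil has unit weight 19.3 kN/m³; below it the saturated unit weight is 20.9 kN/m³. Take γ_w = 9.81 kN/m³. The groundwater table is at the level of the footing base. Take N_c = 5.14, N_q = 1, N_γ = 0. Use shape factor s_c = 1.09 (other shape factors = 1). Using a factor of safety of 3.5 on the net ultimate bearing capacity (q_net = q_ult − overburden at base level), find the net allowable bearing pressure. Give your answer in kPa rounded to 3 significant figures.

Effective surcharge at the founding depth q = γ·D_f = 19.3 × 1 = 19.3 kPa.
q_ult = c·N_c·s_c + q·N_q
     = 23 × 5.14 × 1.09 + 19.3 × 1
     = 128.86 + 19.3 = 148.16 kPa.
q_net = 148.16 − 19.3 = 128.86 kPa.
q_all(net) = 128.86 / 3.5 = 36.817 kPa.

q_all(net) ≈ 36.8 kPa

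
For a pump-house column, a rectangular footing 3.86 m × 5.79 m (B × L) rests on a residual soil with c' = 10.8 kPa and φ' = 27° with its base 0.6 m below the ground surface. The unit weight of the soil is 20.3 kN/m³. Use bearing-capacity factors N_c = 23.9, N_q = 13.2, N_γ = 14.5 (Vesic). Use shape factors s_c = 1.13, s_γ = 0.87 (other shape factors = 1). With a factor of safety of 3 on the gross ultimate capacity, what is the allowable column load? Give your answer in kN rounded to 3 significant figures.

Overburden at base level: q = 20.3 × 0.6 = 12.18 kPa.
Cohesion term c·N_c·s_c = 10.8 × 23.9 × 1.13 = 291.68 kPa; surcharge term q·N_q = 12.18 × 13.2 = 160.78 kPa; self-weight term 0.5·γ·B·N_γ·s_γ = 0.5 × 20.3 × 3.86 × 14.5 × 0.87 = 494.24 kPa.
q_ult = 291.68 + 160.78 + 494.24 = 946.69 kPa.
Gross allowable pressure q_all = 946.69 / 3 = 315.56 kPa.
Footing area = 22.3494 m², so allowable column load = 315.56 × 22.3494 = 7052.7 kN.

P_all ≈ 7050 kN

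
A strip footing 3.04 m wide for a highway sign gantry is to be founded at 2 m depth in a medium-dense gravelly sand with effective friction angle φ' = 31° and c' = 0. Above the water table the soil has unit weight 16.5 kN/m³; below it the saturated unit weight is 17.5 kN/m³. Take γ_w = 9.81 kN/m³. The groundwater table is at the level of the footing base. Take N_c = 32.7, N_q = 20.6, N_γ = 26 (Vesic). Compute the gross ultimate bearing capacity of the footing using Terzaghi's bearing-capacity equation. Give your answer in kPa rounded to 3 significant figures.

q_ult ≈ 984 kPa

Overburden at base level: q = 16.5 × 2 = 33 kPa.
Below the base the soil is submerged, so the ½γBN_γ term uses γ' = 17.5 − 9.81 = 7.69 kN/m³.
Surcharge term q·N_q = 33 × 20.6 = 679.8 kPa; self-weight term 0.5·γ·B·N_γ = 0.5 × 7.69 × 3.04 × 26 = 303.91 kPa.
q_ult = 679.8 + 303.91 = 983.71 kPa.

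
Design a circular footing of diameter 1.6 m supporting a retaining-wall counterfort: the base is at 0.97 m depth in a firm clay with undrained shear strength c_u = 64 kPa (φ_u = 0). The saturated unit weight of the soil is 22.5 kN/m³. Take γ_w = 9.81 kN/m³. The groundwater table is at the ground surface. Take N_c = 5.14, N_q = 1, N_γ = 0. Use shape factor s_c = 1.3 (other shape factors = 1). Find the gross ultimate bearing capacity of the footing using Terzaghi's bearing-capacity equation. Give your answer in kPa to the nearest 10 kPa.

Water table at ground surface, so effective unit weight γ' = 22.5 − 9.81 = 12.69 kN/m³ is used throughout; overburden q = 12.69 × 0.97 = 12.309 kPa.
Cohesion term c·N_c·s_c = 64 × 5.14 × 1.3 = 427.65 kPa; surcharge term q·N_q = 12.309 × 1 = 12.309 kPa.
q_ult = 427.65 + 12.309 = 439.96 kPa.

q_ult ≈ 440 kPa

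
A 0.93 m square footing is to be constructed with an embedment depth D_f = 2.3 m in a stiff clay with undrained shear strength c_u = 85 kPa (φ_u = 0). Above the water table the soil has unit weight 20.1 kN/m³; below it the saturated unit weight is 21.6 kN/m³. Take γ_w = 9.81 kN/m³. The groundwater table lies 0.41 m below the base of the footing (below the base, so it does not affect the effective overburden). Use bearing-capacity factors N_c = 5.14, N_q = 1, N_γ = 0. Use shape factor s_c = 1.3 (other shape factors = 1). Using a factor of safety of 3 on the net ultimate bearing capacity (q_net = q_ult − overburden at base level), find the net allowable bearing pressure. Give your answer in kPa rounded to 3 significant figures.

q_all(net) ≈ 189 kPa

Effective surcharge at the founding depth q = γ·D_f = 20.1 × 2.3 = 46.23 kPa.
q_ult = c·N_c·s_c + q·N_q
     = 85 × 5.14 × 1.3 + 46.23 × 1
     = 567.97 + 46.23 = 614.2 kPa.
q_net = 614.2 − 46.23 = 567.97 kPa.
q_all(net) = 567.97 / 3 = 189.32 kPa.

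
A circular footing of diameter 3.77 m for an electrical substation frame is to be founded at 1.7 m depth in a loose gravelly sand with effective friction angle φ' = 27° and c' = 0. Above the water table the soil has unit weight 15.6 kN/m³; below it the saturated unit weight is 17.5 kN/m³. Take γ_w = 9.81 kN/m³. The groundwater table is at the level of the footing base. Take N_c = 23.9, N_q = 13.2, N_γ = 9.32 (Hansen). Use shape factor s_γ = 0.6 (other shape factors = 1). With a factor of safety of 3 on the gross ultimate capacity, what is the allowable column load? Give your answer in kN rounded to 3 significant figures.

P_all ≈ 1600 kN

Effective surcharge at the founding depth q = γ·D_f = 15.6 × 1.7 = 26.52 kPa.
The water table coincides with the base, so in the self-weight term γ → γ' = 7.69 kN/m³.
q_ult = q·N_q + 0.5·γ·B·N_γ·s_γ
     = 26.52 × 13.2 + 0.5 × 7.69 × 3.77 × 9.32 × 0.6
     = 350.06 + 81.06 = 431.12 kPa.
Gross allowable pressure q_all = 431.12 / 3 = 143.71 kPa.
Footing area = 11.1628 m², so allowable column load = 143.71 × 11.1628 = 1604.2 kN.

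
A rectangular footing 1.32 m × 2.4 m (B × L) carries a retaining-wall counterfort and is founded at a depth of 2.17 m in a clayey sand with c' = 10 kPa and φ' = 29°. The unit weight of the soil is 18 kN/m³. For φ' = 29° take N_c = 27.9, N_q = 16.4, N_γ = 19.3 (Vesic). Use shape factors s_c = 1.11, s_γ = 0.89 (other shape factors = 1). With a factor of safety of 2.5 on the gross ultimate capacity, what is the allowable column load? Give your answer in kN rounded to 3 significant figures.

P_all ≈ 1460 kN

q = γ·D_f = 18 × 2.17 = 39.06 kPa.
c·N_c·s_c = 10 × 27.9 × 1.11 = 309.69 kPa
q·N_q = 39.06 × 16.4 = 640.58 kPa
0.5·γ·B·N_γ·s_γ = 0.5 × 18 × 1.32 × 19.3 × 0.89 = 204.06 kPa
q_ult = 309.69 + 640.58 + 204.06 = 1154.3 kPa.
Gross allowable pressure q_all = 1154.3 / 2.5 = 461.73 kPa.
Footing area = 3.168 m², so allowable column load = 461.73 × 3.168 = 1462.8 kN.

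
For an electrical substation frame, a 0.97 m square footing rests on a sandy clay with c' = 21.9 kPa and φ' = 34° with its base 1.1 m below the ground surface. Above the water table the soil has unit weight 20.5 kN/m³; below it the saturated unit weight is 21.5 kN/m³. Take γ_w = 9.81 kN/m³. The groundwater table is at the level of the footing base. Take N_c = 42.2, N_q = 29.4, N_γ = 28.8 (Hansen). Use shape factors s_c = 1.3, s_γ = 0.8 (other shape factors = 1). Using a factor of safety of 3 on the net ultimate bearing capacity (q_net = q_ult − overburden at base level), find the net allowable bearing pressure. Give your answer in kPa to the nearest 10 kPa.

q_all(net) ≈ 660 kPa

q = γ·D_f = 20.5 × 1.1 = 22.55 kPa.
For the ½γBN_γ term take γ' = 21.5 − 9.81 = 11.69 kN/m³ (soil below base is submerged).
c·N_c·s_c = 21.9 × 42.2 × 1.3 = 1201.4 kPa
q·N_q = 22.55 × 29.4 = 662.97 kPa
0.5·γ·B·N_γ·s_γ = 0.5 × 11.69 × 0.97 × 28.8 × 0.8 = 130.63 kPa
q_ult = 1201.4 + 662.97 + 130.63 = 1995 kPa.
q_net = 1995 − 22.55 = 1972.5 kPa.
q_all(net) = 1972.5 / 3 = 657.49 kPa.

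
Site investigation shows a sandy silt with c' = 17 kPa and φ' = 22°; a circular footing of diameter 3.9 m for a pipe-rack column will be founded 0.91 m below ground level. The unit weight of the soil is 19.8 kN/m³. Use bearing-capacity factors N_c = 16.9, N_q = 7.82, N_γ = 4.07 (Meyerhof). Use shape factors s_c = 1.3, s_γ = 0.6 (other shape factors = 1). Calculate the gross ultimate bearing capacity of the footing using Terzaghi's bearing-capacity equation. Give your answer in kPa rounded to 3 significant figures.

q_ult ≈ 609 kPa

q = γ·D_f = 19.8 × 0.91 = 18.018 kPa.
c·N_c·s_c = 17 × 16.9 × 1.3 = 373.49 kPa
q·N_q = 18.018 × 7.82 = 140.9 kPa
0.5·γ·B·N_γ·s_γ = 0.5 × 19.8 × 3.9 × 4.07 × 0.6 = 94.286 kPa
q_ult = 373.49 + 140.9 + 94.286 = 608.68 kPa.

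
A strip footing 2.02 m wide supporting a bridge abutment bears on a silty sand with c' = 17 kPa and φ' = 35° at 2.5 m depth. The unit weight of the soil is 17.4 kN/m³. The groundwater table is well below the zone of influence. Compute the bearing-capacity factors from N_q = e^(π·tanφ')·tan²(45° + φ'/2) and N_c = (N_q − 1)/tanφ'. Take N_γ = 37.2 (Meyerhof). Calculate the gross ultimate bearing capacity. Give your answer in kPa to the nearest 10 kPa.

q_ult ≈ 2890 kPa

tan35° = 0.7002, so N_q = e^(π×0.7002)·tan²(62.5°) = 9.023 × 3.69 = 33.3.
N_c = (33.3 − 1)/tan35° = 46.12.
Overburden at base level: q = 17.4 × 2.5 = 43.5 kPa.
Cohesion term c·N_c = 17 × 46.124 = 784.1 kPa; surcharge term q·N_q = 43.5 × 33.296 = 1448.4 kPa; self-weight term 0.5·γ·B·N_γ = 0.5 × 17.4 × 2.02 × 37.2 = 653.75 kPa.
q_ult = 784.1 + 1448.4 + 653.75 = 2886.2 kPa.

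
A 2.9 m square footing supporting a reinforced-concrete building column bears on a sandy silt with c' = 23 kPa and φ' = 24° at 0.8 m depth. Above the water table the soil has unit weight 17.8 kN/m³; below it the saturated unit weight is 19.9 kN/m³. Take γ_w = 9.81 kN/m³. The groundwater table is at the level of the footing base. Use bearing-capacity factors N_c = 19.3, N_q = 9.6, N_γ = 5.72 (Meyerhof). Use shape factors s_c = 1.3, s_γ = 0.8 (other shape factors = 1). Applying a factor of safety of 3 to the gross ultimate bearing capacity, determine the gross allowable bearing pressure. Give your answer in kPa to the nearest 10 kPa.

Overburden at base level: q = 17.8 × 0.8 = 14.24 kPa.
Below the base the soil is submerged, so the ½γBN_γ term uses γ' = 19.9 − 9.81 = 10.09 kN/m³.
Cohesion term c·N_c·s_c = 23 × 19.3 × 1.3 = 577.07 kPa; surcharge term q·N_q = 14.24 × 9.6 = 136.7 kPa; self-weight term 0.5·γ·B·N_γ·s_γ = 0.5 × 10.09 × 2.9 × 5.72 × 0.8 = 66.949 kPa.
q_ult = 577.07 + 136.7 + 66.949 = 780.72 kPa.
q_all = q_ult / FS = 780.72 / 3 = 260.24 kPa.

q_all ≈ 260 kPa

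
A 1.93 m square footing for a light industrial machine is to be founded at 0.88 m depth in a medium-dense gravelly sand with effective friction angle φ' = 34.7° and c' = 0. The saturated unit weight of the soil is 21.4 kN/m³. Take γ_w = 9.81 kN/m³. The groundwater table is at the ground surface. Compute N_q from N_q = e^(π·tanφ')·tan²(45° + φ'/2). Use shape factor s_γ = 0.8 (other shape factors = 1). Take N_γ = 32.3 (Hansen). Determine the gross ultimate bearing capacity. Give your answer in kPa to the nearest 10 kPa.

tan34.7° = 0.6924, so N_q = e^(π×0.6924)·tan²(62.35°) = 8.805 × 3.643 = 32.08.
With the water table at the surface the whole profile is submerged: γ' = 21.4 − 9.81 = 11.59 kN/m³, so q = γ'·D_f = 10.199 kPa; the same γ' applies in the ½γBN_γ term.
q_ult = q·N_q + 0.5·γ·B·N_γ·s_γ
     = 10.199 × 32.081 + 0.5 × 11.59 × 1.93 × 32.3 × 0.8
     = 327.2 + 289 = 616.2 kPa.

q_ult ≈ 620 kPa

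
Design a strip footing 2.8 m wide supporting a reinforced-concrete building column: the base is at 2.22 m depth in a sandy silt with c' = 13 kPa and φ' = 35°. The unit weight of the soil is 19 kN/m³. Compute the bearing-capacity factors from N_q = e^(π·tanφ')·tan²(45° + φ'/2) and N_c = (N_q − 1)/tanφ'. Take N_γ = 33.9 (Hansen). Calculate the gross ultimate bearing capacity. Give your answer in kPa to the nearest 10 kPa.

tan35° = 0.7002, so N_q = e^(π×0.7002)·tan²(62.5°) = 9.023 × 3.69 = 33.3.
N_c = (33.3 − 1)/tan35° = 46.12.
q = γ·D_f = 19 × 2.22 = 42.18 kPa.
c·N_c = 13 × 46.124 = 599.61 kPa
q·N_q = 42.18 × 33.296 = 1404.4 kPa
0.5·γ·B·N_γ = 0.5 × 19 × 2.8 × 33.9 = 901.74 kPa
q_ult = 599.61 + 1404.4 + 901.74 = 2905.8 kPa.

q_ult ≈ 2910 kPa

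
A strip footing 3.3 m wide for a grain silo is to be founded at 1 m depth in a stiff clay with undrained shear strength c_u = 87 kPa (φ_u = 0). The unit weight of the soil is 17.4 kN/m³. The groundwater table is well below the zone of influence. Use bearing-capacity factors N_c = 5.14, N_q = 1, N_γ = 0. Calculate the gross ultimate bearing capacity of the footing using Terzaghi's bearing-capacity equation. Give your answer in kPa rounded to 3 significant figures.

Effective surcharge at the founding depth q = γ·D_f = 17.4 × 1 = 17.4 kPa.
q_ult = c·N_c + q·N_q
     = 87 × 5.14 + 17.4 × 1
     = 447.18 + 17.4 = 464.58 kPa.

q_ult ≈ 465 kPa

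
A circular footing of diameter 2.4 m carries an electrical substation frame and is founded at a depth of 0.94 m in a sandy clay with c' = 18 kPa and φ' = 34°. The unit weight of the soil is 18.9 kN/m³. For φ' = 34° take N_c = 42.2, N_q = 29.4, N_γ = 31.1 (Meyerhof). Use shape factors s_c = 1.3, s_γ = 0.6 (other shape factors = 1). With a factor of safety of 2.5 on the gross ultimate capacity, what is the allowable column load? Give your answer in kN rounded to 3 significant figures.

P_all ≈ 3500 kN

Overburden at base level: q = 18.9 × 0.94 = 17.766 kPa.
Cohesion term c·N_c·s_c = 18 × 42.2 × 1.3 = 987.48 kPa; surcharge term q·N_q = 17.766 × 29.4 = 522.32 kPa; self-weight term 0.5·γ·B·N_γ·s_γ = 0.5 × 18.9 × 2.4 × 31.1 × 0.6 = 423.21 kPa.
q_ult = 987.48 + 522.32 + 423.21 = 1933 kPa.
Gross allowable pressure q_all = 1933 / 2.5 = 773.2 kPa.
Footing area = 4.5239 m², so allowable column load = 773.2 × 4.5239 = 3497.9 kN.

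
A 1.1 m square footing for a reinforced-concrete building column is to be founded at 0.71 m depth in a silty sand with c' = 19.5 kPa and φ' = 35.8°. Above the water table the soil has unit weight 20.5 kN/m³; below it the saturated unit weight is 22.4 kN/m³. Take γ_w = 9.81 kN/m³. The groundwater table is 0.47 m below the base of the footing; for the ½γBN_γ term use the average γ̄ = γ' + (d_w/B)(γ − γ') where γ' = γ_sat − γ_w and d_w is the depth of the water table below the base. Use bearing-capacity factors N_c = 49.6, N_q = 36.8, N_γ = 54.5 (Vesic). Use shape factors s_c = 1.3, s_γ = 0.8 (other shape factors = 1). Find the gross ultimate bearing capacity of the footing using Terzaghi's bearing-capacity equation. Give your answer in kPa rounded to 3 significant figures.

Overburden at base level: q = 20.5 × 0.71 = 14.555 kPa.
The water table is 0.47 m below the base (< B = 1.1 m), so the ½γBN_γ term uses γ̄ = γ' + (d_w/B)(γ − γ') = 12.59 + (0.47/1.1)(20.5 − 12.59) = 15.97 kN/m³.
Cohesion term c·N_c·s_c = 19.5 × 49.6 × 1.3 = 1257.4 kPa; surcharge term q·N_q = 14.555 × 36.8 = 535.62 kPa; self-weight term 0.5·γ·B·N_γ·s_γ = 0.5 × 15.97 × 1.1 × 54.5 × 0.8 = 382.95 kPa.
q_ult = 1257.4 + 535.62 + 382.95 = 2175.9 kPa.

q_ult ≈ 2180 kPa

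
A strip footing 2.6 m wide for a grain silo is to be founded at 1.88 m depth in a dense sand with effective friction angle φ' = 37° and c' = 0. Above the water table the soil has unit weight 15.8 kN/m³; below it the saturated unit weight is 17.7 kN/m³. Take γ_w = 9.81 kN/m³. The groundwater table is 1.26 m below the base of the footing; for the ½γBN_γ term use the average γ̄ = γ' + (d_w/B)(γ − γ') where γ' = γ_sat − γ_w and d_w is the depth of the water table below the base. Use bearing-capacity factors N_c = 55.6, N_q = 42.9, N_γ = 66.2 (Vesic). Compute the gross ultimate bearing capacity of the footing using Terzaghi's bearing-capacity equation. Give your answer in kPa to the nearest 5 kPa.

q_ult ≈ 2285 kPa

Effective surcharge at the founding depth q = γ·D_f = 15.8 × 1.88 = 29.704 kPa.
With d_w = 1.26 m < B, γ̄ = 7.89 + (1.26/2.6) × (15.8 − 7.89) = 11.723 kN/m³.
q_ult = q·N_q + 0.5·γ·B·N_γ
     = 29.704 × 42.9 + 0.5 × 11.723 × 2.6 × 66.2
     = 1274.3 + 1008.9 = 2283.2 kPa.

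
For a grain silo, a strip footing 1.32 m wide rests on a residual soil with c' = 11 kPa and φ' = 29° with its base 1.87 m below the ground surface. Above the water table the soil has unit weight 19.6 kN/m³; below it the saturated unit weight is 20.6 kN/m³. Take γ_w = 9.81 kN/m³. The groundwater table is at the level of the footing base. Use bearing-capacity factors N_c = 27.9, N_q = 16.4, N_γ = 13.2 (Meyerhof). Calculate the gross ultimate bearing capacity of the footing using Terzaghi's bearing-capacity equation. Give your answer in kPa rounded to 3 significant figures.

q_ult ≈ 1000 kPa

q = γ·D_f = 19.6 × 1.87 = 36.652 kPa.
For the ½γBN_γ term take γ' = 20.6 − 9.81 = 10.79 kN/m³ (soil below base is submerged).
c·N_c = 11 × 27.9 = 306.9 kPa
q·N_q = 36.652 × 16.4 = 601.09 kPa
0.5·γ·B·N_γ = 0.5 × 10.79 × 1.32 × 13.2 = 94.002 kPa
q_ult = 306.9 + 601.09 + 94.002 = 1002 kPa.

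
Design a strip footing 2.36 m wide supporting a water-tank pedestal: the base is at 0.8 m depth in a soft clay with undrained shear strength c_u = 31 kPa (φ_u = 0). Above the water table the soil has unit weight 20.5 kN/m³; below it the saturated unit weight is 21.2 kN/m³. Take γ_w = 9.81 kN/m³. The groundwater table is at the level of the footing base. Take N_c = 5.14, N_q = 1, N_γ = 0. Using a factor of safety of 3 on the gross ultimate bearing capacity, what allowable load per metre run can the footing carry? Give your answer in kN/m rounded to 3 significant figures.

≈ 138 kN/m

Overburden at base level: q = 20.5 × 0.8 = 16.4 kPa.
Cohesion term c·N_c = 31 × 5.14 = 159.34 kPa; surcharge term q·N_q = 16.4 × 1 = 16.4 kPa.
q_ult = 159.34 + 16.4 = 175.74 kPa.
Gross allowable pressure q_all = 175.74 / 3 = 58.58 kPa.
Allowable wall load = q_all × B = 58.58 × 2.36 = 138.25 kN per metre run.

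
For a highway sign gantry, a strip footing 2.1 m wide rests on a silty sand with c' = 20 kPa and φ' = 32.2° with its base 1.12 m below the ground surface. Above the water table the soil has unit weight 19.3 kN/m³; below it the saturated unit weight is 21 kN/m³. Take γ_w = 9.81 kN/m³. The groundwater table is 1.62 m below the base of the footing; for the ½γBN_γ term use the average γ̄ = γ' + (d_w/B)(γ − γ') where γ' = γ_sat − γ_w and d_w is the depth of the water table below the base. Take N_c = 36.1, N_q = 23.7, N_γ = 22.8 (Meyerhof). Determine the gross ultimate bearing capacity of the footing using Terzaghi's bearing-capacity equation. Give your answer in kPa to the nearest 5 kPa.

q_ult ≈ 1650 kPa

Overburden at base level: q = 19.3 × 1.12 = 21.616 kPa.
The water table is 1.62 m below the base (< B = 2.1 m), so the ½γBN_γ term uses γ̄ = γ' + (d_w/B)(γ − γ') = 11.19 + (1.62/2.1)(19.3 − 11.19) = 17.446 kN/m³.
Cohesion term c·N_c = 20 × 36.1 = 722 kPa; surcharge term q·N_q = 21.616 × 23.7 = 512.3 kPa; self-weight term 0.5·γ·B·N_γ = 0.5 × 17.446 × 2.1 × 22.8 = 417.66 kPa.
q_ult = 722 + 512.3 + 417.66 = 1652 kPa.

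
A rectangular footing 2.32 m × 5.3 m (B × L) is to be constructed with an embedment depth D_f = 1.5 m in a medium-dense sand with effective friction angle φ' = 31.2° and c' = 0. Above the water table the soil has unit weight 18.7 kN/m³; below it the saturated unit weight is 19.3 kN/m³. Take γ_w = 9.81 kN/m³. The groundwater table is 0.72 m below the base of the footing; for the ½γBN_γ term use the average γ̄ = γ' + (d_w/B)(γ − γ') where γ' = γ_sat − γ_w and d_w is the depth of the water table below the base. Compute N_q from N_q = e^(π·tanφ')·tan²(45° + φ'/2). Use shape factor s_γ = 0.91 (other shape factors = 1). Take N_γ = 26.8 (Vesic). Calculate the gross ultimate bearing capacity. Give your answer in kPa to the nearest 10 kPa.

q_ult ≈ 940 kPa

tan31.2° = 0.6056, so N_q = e^(π×0.6056)·tan²(60.6°) = 6.703 × 3.15 = 21.11.
q = γ·D_f = 18.7 × 1.5 = 28.05 kPa.
γ' = 9.49 kN/m³; averaging over the depth B below the base, γ̄ = γ' + (d_w/B)(γ − γ') = 12.348 kN/m³.
q·N_q = 28.05 × 21.113 = 592.22 kPa
0.5·γ·B·N_γ·s_γ = 0.5 × 12.348 × 2.32 × 26.8 × 0.91 = 349.33 kPa
q_ult = 592.22 + 349.33 = 941.56 kPa.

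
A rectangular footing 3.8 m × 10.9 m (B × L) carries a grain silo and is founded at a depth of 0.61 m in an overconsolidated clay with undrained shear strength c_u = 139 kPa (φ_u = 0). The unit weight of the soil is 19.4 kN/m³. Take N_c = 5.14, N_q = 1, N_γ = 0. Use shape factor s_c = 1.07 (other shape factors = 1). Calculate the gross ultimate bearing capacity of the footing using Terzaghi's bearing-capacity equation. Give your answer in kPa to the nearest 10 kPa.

q_ult ≈ 780 kPa

q = γ·D_f = 19.4 × 0.61 = 11.834 kPa.
c·N_c·s_c = 139 × 5.14 × 1.07 = 764.47 kPa
q·N_q = 11.834 × 1 = 11.834 kPa
q_ult = 764.47 + 11.834 = 776.31 kPa.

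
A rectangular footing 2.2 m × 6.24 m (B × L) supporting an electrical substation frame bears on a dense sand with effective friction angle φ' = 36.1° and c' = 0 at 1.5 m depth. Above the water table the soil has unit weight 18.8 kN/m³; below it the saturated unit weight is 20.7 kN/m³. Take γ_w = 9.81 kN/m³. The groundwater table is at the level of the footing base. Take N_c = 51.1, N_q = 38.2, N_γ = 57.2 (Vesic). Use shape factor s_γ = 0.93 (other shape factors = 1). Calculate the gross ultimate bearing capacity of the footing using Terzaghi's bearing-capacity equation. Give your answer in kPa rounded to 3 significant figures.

q = γ·D_f = 18.8 × 1.5 = 28.2 kPa.
For the ½γBN_γ term take γ' = 20.7 − 9.81 = 10.89 kN/m³ (soil below base is submerged).
q·N_q = 28.2 × 38.2 = 1077.2 kPa
0.5·γ·B·N_γ·s_γ = 0.5 × 10.89 × 2.2 × 57.2 × 0.93 = 637.23 kPa
q_ult = 1077.2 + 637.23 = 1714.5 kPa.

q_ult ≈ 1710 kPa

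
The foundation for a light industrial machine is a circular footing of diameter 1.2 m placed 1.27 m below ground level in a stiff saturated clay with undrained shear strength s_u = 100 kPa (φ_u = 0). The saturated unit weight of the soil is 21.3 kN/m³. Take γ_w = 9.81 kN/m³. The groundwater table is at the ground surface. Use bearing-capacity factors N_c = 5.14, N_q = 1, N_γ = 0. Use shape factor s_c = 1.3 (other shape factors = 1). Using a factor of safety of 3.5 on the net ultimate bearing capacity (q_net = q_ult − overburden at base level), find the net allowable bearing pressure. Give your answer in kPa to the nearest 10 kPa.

q_all(net) ≈ 190 kPa

Water table at ground surface, so effective unit weight γ' = 21.3 − 9.81 = 11.49 kN/m³ is used throughout; overburden q = 11.49 × 1.27 = 14.592 kPa.
Cohesion term c·N_c·s_c = 100 × 5.14 × 1.3 = 668.2 kPa; surcharge term q·N_q = 14.592 × 1 = 14.592 kPa.
q_ult = 668.2 + 14.592 = 682.79 kPa.
q_net = 682.79 − 14.592 = 668.2 kPa.
q_all(net) = 668.2 / 3.5 = 190.91 kPa.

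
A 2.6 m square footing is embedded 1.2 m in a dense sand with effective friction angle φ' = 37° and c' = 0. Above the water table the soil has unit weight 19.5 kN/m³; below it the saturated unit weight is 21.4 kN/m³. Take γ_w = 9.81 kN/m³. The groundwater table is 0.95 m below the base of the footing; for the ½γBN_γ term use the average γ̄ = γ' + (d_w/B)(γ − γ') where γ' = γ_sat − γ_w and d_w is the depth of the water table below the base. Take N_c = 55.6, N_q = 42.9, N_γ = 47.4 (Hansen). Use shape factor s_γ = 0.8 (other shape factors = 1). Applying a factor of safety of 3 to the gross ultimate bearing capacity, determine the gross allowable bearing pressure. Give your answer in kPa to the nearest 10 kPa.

q_all ≈ 570 kPa

q = γ·D_f = 19.5 × 1.2 = 23.4 kPa.
γ' = 11.59 kN/m³; averaging over the depth B below the base, γ̄ = γ' + (d_w/B)(γ − γ') = 14.48 kN/m³.
q·N_q = 23.4 × 42.9 = 1003.9 kPa
0.5·γ·B·N_γ·s_γ = 0.5 × 14.48 × 2.6 × 47.4 × 0.8 = 713.82 kPa
q_ult = 1003.9 + 713.82 = 1717.7 kPa.
q_all = q_ult / FS = 1717.7 / 3 = 572.56 kPa.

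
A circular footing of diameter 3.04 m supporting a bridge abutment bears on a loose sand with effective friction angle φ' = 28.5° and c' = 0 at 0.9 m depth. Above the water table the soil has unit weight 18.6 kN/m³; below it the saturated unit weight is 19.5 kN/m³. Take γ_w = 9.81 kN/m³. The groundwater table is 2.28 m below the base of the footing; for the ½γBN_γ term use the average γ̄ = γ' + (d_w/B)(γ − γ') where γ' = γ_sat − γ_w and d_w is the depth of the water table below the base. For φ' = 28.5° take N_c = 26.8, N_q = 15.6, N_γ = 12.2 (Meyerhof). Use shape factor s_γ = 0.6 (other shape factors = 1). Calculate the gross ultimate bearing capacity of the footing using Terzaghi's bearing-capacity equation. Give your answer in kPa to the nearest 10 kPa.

Effective surcharge at the founding depth q = γ·D_f = 18.6 × 0.9 = 16.74 kPa.
With d_w = 2.28 m < B, γ̄ = 9.69 + (2.28/3.04) × (18.6 − 9.69) = 16.372 kN/m³.
q_ult = q·N_q + 0.5·γ·B·N_γ·s_γ
     = 16.74 × 15.6 + 0.5 × 16.372 × 3.04 × 12.2 × 0.6
     = 261.14 + 182.17 = 443.31 kPa.

q_ult ≈ 440 kPa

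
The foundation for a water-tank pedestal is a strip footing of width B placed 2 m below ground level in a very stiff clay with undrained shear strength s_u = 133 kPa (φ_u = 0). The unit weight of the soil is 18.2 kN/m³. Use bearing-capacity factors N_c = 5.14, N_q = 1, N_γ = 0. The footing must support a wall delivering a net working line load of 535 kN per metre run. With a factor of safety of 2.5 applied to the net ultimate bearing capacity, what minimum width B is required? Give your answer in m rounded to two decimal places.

Effective surcharge at the founding depth q = γ·D_f = 18.2 × 2 = 36.4 kPa.
q_ult = c·N_c + q·N_q
     = 133 × 5.14 + 36.4 × 1
     = 683.62 + 36.4 = 720.02 kPa.
For φ = 0 the ½γBN_γ term vanishes, so q_ult is independent of B. q_net = 720.02 − 36.4 = 683.62 kPa; q_all(net) = 683.62/2.5 = 273.45 kPa.
Required width B = w / q_all(net) = 535 / 273.45 = 1.956 m.

B = 1.96 m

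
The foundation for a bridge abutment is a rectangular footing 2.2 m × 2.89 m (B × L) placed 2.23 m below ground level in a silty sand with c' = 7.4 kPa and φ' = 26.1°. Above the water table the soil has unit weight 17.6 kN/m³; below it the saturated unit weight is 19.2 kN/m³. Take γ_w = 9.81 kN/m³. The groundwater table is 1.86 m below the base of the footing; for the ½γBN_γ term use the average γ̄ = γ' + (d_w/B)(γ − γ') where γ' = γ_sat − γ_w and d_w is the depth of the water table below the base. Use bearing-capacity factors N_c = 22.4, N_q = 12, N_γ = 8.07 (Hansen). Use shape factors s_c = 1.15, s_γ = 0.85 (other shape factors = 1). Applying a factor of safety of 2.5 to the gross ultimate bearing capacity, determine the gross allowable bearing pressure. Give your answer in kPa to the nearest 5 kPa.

q_all ≈ 315 kPa

Effective surcharge at the founding depth q = γ·D_f = 17.6 × 2.23 = 39.248 kPa.
With d_w = 1.86 m < B, γ̄ = 9.39 + (1.86/2.2) × (17.6 − 9.39) = 16.331 kN/m³.
q_ult = c·N_c·s_c + q·N_q + 0.5·γ·B·N_γ·s_γ
     = 7.4 × 22.4 × 1.15 + 39.248 × 12 + 0.5 × 16.331 × 2.2 × 8.07 × 0.85
     = 190.62 + 470.98 + 123.23 = 784.83 kPa.
q_all = q_ult / FS = 784.83 / 2.5 = 313.93 kPa.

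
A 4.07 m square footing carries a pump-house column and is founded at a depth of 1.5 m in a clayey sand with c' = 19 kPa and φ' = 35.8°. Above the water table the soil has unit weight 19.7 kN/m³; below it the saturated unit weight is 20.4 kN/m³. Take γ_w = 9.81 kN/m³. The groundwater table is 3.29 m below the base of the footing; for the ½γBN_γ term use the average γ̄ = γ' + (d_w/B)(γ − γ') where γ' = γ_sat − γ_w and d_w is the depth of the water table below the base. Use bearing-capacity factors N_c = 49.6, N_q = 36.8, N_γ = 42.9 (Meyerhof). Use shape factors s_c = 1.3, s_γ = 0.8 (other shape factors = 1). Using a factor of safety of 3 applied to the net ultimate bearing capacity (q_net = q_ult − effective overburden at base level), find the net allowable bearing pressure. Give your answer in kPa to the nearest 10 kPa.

q_all(net) ≈ 1180 kPa

q = γ·D_f = 19.7 × 1.5 = 29.55 kPa.
γ' = 10.59 kN/m³; averaging over the depth B below the base, γ̄ = γ' + (d_w/B)(γ − γ') = 17.954 kN/m³.
c·N_c·s_c = 19 × 49.6 × 1.3 = 1225.1 kPa
q·N_q = 29.55 × 36.8 = 1087.4 kPa
0.5·γ·B·N_γ·s_γ = 0.5 × 17.954 × 4.07 × 42.9 × 0.8 = 1253.9 kPa
q_ult = 1225.1 + 1087.4 + 1253.9 = 3566.5 kPa.
Net ultimate: q_net = 3566.5 − 29.55 = 3536.9 kPa.
q_all(net) = 3536.9 / 3 = 1179 kPa.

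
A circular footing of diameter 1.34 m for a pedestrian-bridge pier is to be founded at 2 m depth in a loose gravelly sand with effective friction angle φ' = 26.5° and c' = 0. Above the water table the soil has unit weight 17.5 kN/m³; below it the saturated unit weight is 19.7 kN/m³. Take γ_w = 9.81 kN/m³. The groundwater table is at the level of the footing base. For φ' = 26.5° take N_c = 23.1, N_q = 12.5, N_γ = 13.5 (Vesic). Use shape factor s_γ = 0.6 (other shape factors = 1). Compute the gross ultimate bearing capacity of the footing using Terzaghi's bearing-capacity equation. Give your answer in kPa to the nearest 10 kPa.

Overburden at base level: q = 17.5 × 2 = 35 kPa.
Below the base the soil is submerged, so the ½γBN_γ term uses γ' = 19.7 − 9.81 = 9.89 kN/m³.
Surcharge term q·N_q = 35 × 12.5 = 437.5 kPa; self-weight term 0.5·γ·B·N_γ·s_γ = 0.5 × 9.89 × 1.34 × 13.5 × 0.6 = 53.673 kPa.
q_ult = 437.5 + 53.673 = 491.17 kPa.

q_ult ≈ 490 kPa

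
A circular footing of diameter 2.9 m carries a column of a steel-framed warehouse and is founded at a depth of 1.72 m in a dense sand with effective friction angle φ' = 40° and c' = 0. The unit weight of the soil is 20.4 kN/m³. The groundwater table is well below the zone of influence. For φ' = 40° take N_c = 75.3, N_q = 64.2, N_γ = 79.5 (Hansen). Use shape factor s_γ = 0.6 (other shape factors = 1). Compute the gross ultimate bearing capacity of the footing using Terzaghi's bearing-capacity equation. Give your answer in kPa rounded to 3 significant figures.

Effective surcharge at the founding depth q = γ·D_f = 20.4 × 1.72 = 35.088 kPa.
q_ult = q·N_q + 0.5·γ·B·N_γ·s_γ
     = 35.088 × 64.2 + 0.5 × 20.4 × 2.9 × 79.5 × 0.6
     = 2252.6 + 1411 = 3663.6 kPa.

q_ult ≈ 3660 kPa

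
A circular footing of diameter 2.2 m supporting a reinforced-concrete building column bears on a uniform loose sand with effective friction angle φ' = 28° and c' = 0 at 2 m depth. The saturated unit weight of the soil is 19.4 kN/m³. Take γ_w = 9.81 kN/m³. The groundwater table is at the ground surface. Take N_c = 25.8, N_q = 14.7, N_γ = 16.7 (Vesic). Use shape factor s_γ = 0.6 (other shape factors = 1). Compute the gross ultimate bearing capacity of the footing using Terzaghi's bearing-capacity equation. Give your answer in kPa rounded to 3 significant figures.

With the water table at the surface the whole profile is submerged: γ' = 19.4 − 9.81 = 9.59 kN/m³, so q = γ'·D_f = 19.18 kPa; the same γ' applies in the ½γBN_γ term.
q_ult = q·N_q + 0.5·γ·B·N_γ·s_γ
     = 19.18 × 14.7 + 0.5 × 9.59 × 2.2 × 16.7 × 0.6
     = 281.95 + 105.7 = 387.65 kPa.

q_ult ≈ 388 kPa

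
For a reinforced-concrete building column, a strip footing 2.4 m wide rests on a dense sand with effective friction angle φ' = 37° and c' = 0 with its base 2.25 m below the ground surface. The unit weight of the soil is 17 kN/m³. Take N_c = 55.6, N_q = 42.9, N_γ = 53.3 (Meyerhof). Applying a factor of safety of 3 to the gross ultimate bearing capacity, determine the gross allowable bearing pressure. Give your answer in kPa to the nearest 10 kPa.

q_all ≈ 910 kPa

q = γ·D_f = 17 × 2.25 = 38.25 kPa.
q·N_q = 38.25 × 42.9 = 1640.9 kPa
0.5·γ·B·N_γ = 0.5 × 17 × 2.4 × 53.3 = 1087.3 kPa
q_ult = 1640.9 + 1087.3 = 2728.2 kPa.
q_all = q_ult / FS = 2728.2 / 3 = 909.41 kPa.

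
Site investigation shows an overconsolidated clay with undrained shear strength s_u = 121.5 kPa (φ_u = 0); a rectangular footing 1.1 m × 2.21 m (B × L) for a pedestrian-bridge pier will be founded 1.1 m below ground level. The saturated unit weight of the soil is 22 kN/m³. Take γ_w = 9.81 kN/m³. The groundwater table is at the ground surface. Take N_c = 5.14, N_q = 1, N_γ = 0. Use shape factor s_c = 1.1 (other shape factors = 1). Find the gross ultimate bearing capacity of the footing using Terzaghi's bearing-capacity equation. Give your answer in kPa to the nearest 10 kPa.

q_ult ≈ 700 kPa

γ' = 22 − 9.81 = 12.19 kN/m³ (submerged throughout). q = 12.19 × 1.1 = 13.409 kPa.
c·N_c·s_c = 121.5 × 5.14 × 1.1 = 686.96 kPa
q·N_q = 13.409 × 1 = 13.409 kPa
q_ult = 686.96 + 13.409 = 700.37 kPa.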